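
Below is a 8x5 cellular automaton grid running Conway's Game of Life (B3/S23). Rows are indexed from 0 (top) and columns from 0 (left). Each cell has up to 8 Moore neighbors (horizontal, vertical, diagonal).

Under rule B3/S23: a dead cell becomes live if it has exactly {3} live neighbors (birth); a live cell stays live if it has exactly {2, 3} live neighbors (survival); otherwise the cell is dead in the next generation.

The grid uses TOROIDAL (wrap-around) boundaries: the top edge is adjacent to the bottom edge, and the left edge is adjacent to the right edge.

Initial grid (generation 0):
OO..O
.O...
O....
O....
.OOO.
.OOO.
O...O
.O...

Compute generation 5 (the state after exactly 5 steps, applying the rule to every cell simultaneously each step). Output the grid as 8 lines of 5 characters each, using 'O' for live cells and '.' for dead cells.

Simulating step by step:
Generation 0 (given above): 15 live cells
Generation 1: 16 live cells
.OO..
.O..O
OO...
O.O.O
O..OO
.....
O..OO
.O...
Generation 2: 13 live cells
.OO..
.....
..OO.
..O..
OO.O.
.....
O...O
.O.OO
Generation 3: 18 live cells
OOOO.
.O.O.
..OO.
....O
.OO..
.O...
O..OO
.O.OO
Generation 4: 13 live cells
.....
O....
..OOO
.O...
OOO..
.O.OO
.O.O.
.....
Generation 5: 15 live cells
(generation 5 grid is the final answer)

Answer: .....
...OO
OOOOO
....O
...OO
...OO
O..OO
.....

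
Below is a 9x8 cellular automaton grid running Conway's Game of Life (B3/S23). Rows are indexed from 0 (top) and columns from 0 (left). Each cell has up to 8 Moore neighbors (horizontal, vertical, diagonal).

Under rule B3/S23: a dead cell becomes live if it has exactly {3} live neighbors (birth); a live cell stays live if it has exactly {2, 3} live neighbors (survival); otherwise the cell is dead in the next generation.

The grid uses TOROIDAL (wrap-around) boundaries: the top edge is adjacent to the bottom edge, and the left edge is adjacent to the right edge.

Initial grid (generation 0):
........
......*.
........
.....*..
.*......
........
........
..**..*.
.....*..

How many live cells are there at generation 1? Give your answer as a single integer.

Simulating step by step:
Generation 0 (given above): 7 live cells
Generation 1: 0 live cells
........
........
........
........
........
........
........
........
........
Population at generation 1: 0

Answer: 0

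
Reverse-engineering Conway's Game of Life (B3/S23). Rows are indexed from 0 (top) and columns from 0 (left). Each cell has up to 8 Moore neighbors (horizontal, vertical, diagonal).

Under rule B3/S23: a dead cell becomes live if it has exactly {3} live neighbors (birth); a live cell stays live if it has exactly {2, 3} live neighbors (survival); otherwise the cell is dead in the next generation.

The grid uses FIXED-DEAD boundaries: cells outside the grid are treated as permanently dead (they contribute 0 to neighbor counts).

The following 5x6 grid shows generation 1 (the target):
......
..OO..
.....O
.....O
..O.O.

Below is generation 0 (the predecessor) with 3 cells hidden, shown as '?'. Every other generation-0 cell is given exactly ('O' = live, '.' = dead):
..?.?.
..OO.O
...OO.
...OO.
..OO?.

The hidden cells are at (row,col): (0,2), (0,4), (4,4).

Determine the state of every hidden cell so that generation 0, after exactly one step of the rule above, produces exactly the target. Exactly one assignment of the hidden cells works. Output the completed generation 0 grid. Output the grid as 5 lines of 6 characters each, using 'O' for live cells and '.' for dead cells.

Answer: ......
..OO.O
...OO.
...OO.
..OOO.

Derivation:
Hidden generation-0 cells (in order): (0,2), (0,4), (4,4).
A hidden cell only influences target cells in its own 3x3 neighborhood. Try each of the 2^3 = 8 assignments, step the completed generation 0 forward once under B3/S23, and compare with the target:
  (0,2)=. (0,4)=. (4,4)=. -> step gives (3,5)='.' but target has 'O' -> reject
  (0,2)=. (0,4)=. (4,4)=O -> step reproduces the target at every cell -> ACCEPT
  (0,2)=. (0,4)=O (4,4)=. -> step gives (0,3)='O' but target has '.' -> reject
  (0,2)=. (0,4)=O (4,4)=O -> step gives (0,3)='O' but target has '.' -> reject
  (0,2)=O (0,4)=. (4,4)=. -> step gives (0,2)='O' but target has '.' -> reject
  (0,2)=O (0,4)=. (4,4)=O -> step gives (0,2)='O' but target has '.' -> reject
  (0,2)=O (0,4)=O (4,4)=. -> step gives (0,2)='O' but target has '.' -> reject
  (0,2)=O (0,4)=O (4,4)=O -> step gives (0,2)='O' but target has '.' -> reject
Unique solution: (0,2)=dead, (0,4)=dead, (4,4)=live.
Check: live-neighbor counts of every cell in the completed generation 0:
012221
012341
014553
014653
012432
Applying B3/S23 to generation 0 with these counts gives:
......
..OO..
.....O
.....O
..O.O.
which matches the target exactly.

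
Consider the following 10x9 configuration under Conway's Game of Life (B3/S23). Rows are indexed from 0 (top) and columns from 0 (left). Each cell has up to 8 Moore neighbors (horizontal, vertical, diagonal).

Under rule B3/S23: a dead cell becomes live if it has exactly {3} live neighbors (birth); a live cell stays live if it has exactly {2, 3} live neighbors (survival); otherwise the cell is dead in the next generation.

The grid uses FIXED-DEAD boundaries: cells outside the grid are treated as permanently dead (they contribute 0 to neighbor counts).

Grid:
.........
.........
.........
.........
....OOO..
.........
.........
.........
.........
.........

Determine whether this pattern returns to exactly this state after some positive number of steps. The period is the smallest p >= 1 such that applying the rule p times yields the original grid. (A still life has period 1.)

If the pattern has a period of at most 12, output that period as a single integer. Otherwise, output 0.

Answer: 2

Derivation:
Simulating and comparing each generation to the original:
Gen 0 (original, given above): 3 live cells
Gen 1: 3 live cells, differs from original
Gen 2: 3 live cells, MATCHES original -> period = 2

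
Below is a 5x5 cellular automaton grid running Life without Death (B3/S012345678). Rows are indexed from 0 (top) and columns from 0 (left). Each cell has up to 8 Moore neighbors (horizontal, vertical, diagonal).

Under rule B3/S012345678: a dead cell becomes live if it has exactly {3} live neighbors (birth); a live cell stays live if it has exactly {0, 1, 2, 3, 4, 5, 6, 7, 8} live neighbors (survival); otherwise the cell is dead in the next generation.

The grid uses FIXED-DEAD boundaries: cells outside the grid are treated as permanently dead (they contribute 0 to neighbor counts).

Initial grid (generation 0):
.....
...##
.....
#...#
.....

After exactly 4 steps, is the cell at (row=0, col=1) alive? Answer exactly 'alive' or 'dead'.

Simulating step by step:
Generation 0 (given above): 4 live cells
Generation 1: 6 live cells
.....
...##
...##
#...#
.....
Generation 2: 7 live cells
.....
...##
...##
#..##
.....
Generation 3: 8 live cells
.....
...##
..###
#..##
.....
Generation 4: 10 live cells
.....
..###
..###
#.###
.....

Cell (0,1) at generation 4: 0 -> dead

Answer: dead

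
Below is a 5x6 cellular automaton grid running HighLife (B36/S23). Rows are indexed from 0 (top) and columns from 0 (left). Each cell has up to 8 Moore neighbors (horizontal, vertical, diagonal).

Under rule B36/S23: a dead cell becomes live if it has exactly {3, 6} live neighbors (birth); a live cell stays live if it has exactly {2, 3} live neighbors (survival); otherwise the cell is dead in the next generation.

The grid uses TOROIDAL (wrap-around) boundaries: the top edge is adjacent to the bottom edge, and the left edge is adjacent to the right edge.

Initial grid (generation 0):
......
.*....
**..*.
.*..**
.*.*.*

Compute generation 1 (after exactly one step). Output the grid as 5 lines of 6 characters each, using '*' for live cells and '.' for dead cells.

Simulating step by step:
Generation 0 (given above): 10 live cells
Generation 1: 12 live cells
(generation 1 grid is the final answer)

Answer: *.*...
**....
.**.*.
**.*..
..*..*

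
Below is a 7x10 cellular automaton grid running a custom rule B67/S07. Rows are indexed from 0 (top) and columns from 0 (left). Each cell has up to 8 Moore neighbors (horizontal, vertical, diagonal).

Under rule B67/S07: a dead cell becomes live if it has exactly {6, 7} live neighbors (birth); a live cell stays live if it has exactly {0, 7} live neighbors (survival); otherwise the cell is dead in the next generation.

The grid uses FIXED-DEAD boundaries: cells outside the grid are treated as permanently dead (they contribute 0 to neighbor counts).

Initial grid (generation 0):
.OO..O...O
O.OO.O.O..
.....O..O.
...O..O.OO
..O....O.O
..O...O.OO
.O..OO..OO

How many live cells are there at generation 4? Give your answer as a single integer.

Simulating step by step:
Generation 0 (given above): 27 live cells
Generation 1: 2 live cells
.........O
..........
..........
..........
........O.
..........
..........
Generation 2: 2 live cells
.........O
..........
..........
..........
........O.
..........
..........
Generation 3: 2 live cells
.........O
..........
..........
..........
........O.
..........
..........
Generation 4: 2 live cells
.........O
..........
..........
..........
........O.
..........
..........
Population at generation 4: 2

Answer: 2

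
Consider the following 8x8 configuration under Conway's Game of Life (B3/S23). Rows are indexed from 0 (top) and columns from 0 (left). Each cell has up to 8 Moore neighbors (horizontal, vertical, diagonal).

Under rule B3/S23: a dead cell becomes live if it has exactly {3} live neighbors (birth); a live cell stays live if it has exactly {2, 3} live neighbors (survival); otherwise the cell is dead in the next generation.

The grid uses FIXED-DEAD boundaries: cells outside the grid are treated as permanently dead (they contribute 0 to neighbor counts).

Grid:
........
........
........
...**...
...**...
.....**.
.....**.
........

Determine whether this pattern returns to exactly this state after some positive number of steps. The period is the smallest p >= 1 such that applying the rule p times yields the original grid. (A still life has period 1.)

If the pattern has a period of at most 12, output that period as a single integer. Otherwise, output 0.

Simulating and comparing each generation to the original:
Gen 0 (original, given above): 8 live cells
Gen 1: 6 live cells, differs from original
Gen 2: 8 live cells, MATCHES original -> period = 2

Answer: 2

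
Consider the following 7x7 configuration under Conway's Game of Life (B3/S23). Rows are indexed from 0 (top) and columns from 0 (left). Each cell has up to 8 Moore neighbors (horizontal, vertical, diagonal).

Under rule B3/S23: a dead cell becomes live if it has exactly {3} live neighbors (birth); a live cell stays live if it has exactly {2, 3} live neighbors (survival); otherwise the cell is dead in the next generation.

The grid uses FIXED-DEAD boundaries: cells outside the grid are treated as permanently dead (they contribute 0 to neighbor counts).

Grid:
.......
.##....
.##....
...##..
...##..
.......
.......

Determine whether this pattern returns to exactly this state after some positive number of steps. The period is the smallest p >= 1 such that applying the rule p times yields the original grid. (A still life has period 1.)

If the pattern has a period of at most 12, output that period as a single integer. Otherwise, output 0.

Answer: 2

Derivation:
Simulating and comparing each generation to the original:
Gen 0 (original, given above): 8 live cells
Gen 1: 6 live cells, differs from original
Gen 2: 8 live cells, MATCHES original -> period = 2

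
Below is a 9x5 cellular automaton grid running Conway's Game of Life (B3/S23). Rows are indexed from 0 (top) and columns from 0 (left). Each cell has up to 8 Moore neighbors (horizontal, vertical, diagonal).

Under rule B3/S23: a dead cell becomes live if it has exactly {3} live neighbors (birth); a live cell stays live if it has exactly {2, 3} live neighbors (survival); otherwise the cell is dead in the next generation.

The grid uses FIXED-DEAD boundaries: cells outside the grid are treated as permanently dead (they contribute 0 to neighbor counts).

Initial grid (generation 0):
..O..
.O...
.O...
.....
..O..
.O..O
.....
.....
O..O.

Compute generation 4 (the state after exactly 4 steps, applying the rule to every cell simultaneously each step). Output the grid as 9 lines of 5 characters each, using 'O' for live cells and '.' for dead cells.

Simulating step by step:
Generation 0 (given above): 8 live cells
Generation 1: 2 live cells
.....
.OO..
.....
.....
.....
.....
.....
.....
.....
Generation 2: 0 live cells
.....
.....
.....
.....
.....
.....
.....
.....
.....
Generation 3: 0 live cells
.....
.....
.....
.....
.....
.....
.....
.....
.....
Generation 4: 0 live cells
(generation 4 grid is the final answer)

Answer: .....
.....
.....
.....
.....
.....
.....
.....
.....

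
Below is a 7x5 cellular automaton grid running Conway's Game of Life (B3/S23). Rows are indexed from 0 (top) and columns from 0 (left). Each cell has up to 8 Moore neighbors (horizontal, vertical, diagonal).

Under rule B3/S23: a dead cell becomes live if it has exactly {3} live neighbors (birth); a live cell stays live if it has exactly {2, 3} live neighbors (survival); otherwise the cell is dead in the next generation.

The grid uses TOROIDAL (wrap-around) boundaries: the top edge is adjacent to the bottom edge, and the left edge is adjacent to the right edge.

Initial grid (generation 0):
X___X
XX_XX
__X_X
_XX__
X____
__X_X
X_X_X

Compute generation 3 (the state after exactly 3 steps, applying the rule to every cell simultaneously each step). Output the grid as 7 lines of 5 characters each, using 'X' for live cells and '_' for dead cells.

Answer: _X_X_
XX_X_
XXXXX
X___X
X____
____X
__XX_

Derivation:
Simulating step by step:
Generation 0 (given above): 16 live cells
Generation 1: 12 live cells
__X__
_XX__
____X
XXXX_
X_XX_
____X
_____
Generation 2: 10 live cells
_XX__
_XXX_
____X
X____
X____
___XX
_____
Generation 3: 16 live cells
(generation 3 grid is the final answer)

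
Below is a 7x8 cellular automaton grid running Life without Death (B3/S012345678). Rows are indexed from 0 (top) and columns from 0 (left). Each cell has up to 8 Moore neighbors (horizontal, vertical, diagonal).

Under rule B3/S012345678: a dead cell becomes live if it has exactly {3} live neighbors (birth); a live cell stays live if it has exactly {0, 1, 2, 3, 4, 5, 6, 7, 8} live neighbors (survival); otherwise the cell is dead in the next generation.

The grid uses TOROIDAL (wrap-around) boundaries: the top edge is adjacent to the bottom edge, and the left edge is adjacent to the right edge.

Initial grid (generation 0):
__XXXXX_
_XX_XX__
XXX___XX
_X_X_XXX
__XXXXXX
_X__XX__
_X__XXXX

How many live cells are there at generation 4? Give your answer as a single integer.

Answer: 37

Derivation:
Simulating step by step:
Generation 0 (given above): 33 live cells
Generation 1: 37 live cells
X_XXXXXX
_XX_XX__
XXX___XX
_X_X_XXX
_XXXXXXX
_X__XX__
XX__XXXX
Generation 2: 37 live cells
X_XXXXXX
_XX_XX__
XXX___XX
_X_X_XXX
_XXXXXXX
_X__XX__
XX__XXXX
Generation 3: 37 live cells
X_XXXXXX
_XX_XX__
XXX___XX
_X_X_XXX
_XXXXXXX
_X__XX__
XX__XXXX
Generation 4: 37 live cells
X_XXXXXX
_XX_XX__
XXX___XX
_X_X_XXX
_XXXXXXX
_X__XX__
XX__XXXX
Population at generation 4: 37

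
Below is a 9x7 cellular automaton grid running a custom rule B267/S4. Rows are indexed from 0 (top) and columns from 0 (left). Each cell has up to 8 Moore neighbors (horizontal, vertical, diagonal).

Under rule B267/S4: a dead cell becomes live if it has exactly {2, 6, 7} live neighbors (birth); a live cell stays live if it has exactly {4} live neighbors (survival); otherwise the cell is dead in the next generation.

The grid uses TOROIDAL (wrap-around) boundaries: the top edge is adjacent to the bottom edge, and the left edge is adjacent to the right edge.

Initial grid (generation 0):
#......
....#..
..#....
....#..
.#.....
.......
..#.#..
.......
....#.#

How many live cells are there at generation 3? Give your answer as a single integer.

Answer: 23

Derivation:
Simulating step by step:
Generation 0 (given above): 9 live cells
Generation 1: 17 live cells
...##.#
.#.#...
....##.
.###...
.......
.###...
...#...
....#..
#....#.
Generation 2: 13 live cells
.#.....
#.....#
#......
.....#.
#.#.#..
....#..
.#.....
...#.##
.......
Generation 3: 23 live cells
......#
.......
.#...#.
#..##..
.#....#
#.#..#.
#.##..#
#.#.#..
#.#.###
Population at generation 3: 23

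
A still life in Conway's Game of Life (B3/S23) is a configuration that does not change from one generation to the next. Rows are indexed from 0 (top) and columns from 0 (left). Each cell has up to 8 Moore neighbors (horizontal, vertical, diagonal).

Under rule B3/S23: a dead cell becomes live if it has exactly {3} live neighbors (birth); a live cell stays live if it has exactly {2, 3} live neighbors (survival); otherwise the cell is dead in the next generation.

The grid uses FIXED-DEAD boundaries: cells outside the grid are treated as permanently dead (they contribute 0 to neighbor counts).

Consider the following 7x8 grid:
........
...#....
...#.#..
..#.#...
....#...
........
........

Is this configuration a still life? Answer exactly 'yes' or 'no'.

Answer: no

Derivation:
Compute generation 1 and compare to generation 0 (given above):
Generation 1:
........
....#...
..##....
....##..
...#....
........
........
Cell (1,3) differs: gen0=1 vs gen1=0 -> NOT a still life.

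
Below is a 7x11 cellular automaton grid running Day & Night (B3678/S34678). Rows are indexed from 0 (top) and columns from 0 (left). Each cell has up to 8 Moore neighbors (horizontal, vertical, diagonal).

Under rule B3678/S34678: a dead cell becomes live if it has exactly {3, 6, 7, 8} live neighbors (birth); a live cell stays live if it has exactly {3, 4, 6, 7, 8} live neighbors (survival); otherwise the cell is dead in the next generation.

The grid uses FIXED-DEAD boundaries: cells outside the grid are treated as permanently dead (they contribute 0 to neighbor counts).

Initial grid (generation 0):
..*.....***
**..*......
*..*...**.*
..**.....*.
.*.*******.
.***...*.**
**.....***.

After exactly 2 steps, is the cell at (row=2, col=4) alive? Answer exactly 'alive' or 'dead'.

Simulating step by step:
Generation 0 (given above): 34 live cells
Generation 1: 31 live cells
.*.........
.***...*..*
...**....*.
.***.*..***
.**.*.**.*.
.*.*.*..*.*
.*......***
Generation 2: 28 live cells
...........
..***......
..*.*....*.
.*...******
***.*.**...
**..*.*.***
..*......*.

Cell (2,4) at generation 2: 1 -> alive

Answer: alive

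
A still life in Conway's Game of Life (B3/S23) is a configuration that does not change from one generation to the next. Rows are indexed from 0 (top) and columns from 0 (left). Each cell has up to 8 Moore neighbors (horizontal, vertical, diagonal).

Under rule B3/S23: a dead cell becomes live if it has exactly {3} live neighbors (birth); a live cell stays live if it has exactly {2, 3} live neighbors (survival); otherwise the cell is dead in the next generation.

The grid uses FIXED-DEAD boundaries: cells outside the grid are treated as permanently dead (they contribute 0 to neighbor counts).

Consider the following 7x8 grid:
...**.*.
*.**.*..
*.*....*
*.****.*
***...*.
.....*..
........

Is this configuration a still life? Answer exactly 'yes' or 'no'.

Compute generation 1 and compare to generation 0 (given above):
Generation 1:
..****..
..*..**.
*....*..
*...**.*
*.*...*.
.*......
........
Cell (0,2) differs: gen0=0 vs gen1=1 -> NOT a still life.

Answer: no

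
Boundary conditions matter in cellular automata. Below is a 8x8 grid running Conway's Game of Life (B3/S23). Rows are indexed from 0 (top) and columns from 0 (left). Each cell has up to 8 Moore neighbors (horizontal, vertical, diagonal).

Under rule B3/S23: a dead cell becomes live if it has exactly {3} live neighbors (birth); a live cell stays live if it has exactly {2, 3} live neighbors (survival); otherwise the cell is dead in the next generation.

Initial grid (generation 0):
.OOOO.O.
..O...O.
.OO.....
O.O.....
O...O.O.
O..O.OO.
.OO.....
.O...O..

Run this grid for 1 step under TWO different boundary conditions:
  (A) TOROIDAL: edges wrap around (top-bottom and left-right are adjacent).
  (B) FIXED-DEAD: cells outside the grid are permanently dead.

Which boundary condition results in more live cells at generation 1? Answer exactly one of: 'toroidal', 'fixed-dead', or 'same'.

Under TOROIDAL boundary, generation 1:
.O.OO.O.
.....O..
..OO....
O.OO...O
O..OO.O.
O.OOOOO.
OOO.OOO.
O...OO..
Population = 30

Under FIXED-DEAD boundary, generation 1:
.OOO.O..
.....O..
..OO....
O.OO....
O..OO.O.
O.OOOOO.
OOO.OOO.
.OO.....
Population = 28

Comparison: toroidal=30, fixed-dead=28 -> toroidal

Answer: toroidal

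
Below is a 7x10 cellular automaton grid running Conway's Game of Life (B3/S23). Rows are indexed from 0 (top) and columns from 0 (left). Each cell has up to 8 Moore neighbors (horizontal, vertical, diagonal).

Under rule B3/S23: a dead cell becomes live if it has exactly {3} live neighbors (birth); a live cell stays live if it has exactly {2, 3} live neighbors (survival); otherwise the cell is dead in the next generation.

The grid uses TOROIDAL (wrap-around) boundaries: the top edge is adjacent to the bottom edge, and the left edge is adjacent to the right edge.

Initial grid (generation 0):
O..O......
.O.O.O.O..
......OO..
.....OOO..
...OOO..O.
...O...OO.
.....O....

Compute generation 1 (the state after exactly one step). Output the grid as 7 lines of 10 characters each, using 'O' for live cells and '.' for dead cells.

Answer: ..O...O...
..O.O..O..
....O...O.
........O.
...O.O..O.
...O.OOOO.
....O.....

Derivation:
Simulating step by step:
Generation 0 (given above): 19 live cells
Generation 1: 17 live cells
(generation 1 grid is the final answer)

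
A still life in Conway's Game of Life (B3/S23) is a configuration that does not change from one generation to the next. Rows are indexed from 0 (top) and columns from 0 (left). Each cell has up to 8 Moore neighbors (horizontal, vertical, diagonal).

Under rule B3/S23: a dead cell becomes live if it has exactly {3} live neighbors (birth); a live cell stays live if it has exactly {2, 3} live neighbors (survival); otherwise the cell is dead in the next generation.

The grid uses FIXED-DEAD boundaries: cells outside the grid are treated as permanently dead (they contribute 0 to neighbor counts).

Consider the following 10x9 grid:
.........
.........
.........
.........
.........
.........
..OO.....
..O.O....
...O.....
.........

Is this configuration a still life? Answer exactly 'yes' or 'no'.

Answer: yes

Derivation:
Compute generation 1 and compare to generation 0 (given above):
Generation 1:
.........
.........
.........
.........
.........
.........
..OO.....
..O.O....
...O.....
.........
The grids are IDENTICAL -> still life.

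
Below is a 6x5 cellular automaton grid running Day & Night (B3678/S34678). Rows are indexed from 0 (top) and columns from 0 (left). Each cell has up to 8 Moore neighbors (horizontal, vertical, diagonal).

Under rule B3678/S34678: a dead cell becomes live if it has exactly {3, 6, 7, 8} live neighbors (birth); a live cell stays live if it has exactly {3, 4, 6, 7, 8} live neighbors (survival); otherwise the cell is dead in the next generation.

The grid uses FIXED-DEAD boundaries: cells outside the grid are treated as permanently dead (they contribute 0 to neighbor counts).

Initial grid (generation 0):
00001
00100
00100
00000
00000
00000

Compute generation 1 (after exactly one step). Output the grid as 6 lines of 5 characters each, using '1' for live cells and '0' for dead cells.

Simulating step by step:
Generation 0 (given above): 3 live cells
Generation 1: 1 live cells
(generation 1 grid is the final answer)

Answer: 00000
00010
00000
00000
00000
00000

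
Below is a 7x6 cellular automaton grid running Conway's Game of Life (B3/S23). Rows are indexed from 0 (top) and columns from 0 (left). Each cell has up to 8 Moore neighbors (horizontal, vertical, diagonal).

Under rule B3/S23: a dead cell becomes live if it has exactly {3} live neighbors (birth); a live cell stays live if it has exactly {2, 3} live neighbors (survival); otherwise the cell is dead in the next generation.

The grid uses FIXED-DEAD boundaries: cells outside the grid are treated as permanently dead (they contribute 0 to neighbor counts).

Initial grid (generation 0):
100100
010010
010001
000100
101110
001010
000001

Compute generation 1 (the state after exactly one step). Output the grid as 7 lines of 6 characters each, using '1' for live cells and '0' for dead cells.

Simulating step by step:
Generation 0 (given above): 14 live cells
Generation 1: 15 live cells
(generation 1 grid is the final answer)

Answer: 000000
111010
001010
010100
011010
011011
000000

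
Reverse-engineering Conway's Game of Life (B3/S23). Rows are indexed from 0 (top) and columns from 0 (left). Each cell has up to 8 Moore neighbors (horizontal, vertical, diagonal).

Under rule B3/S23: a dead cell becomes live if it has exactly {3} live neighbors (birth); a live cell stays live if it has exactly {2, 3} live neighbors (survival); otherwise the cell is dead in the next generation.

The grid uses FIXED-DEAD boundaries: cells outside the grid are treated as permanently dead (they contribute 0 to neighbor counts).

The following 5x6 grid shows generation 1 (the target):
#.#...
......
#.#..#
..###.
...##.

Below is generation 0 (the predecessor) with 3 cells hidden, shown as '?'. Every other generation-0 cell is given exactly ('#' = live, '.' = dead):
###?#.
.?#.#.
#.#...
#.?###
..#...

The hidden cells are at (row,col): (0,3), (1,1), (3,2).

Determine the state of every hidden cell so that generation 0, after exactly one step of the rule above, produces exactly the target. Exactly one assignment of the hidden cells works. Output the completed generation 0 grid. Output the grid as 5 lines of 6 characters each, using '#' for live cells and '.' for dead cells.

Answer: ###.#.
.##.#.
#.#...
#..###
..#...

Derivation:
Hidden generation-0 cells (in order): (0,3), (1,1), (3,2).
A hidden cell only influences target cells in its own 3x3 neighborhood. Try each of the 2^3 = 8 assignments, step the completed generation 0 forward once under B3/S23, and compare with the target:
  (0,3)=. (1,1)=. (3,2)=. -> step gives (0,0)='.' but target has '#' -> reject
  (0,3)=. (1,1)=. (3,2)=# -> step gives (0,0)='.' but target has '#' -> reject
  (0,3)=. (1,1)=# (3,2)=. -> step reproduces the target at every cell -> ACCEPT
  (0,3)=. (1,1)=# (3,2)=# -> step gives (2,2)='.' but target has '#' -> reject
  (0,3)=# (1,1)=. (3,2)=. -> step gives (0,0)='.' but target has '#' -> reject
  (0,3)=# (1,1)=. (3,2)=# -> step gives (0,0)='.' but target has '#' -> reject
  (0,3)=# (1,1)=# (3,2)=. -> step gives (0,2)='.' but target has '#' -> reject
  (0,3)=# (1,1)=# (3,2)=# -> step gives (0,2)='.' but target has '#' -> reject
Unique solution: (0,3)=dead, (1,1)=live, (3,2)=dead.
Check: live-neighbor counts of every cell in the completed generation 0:
243412
464512
253543
143321
121332
Applying B3/S23 to generation 0 with these counts gives:
#.#...
......
#.#..#
..###.
...##.
which matches the target exactly.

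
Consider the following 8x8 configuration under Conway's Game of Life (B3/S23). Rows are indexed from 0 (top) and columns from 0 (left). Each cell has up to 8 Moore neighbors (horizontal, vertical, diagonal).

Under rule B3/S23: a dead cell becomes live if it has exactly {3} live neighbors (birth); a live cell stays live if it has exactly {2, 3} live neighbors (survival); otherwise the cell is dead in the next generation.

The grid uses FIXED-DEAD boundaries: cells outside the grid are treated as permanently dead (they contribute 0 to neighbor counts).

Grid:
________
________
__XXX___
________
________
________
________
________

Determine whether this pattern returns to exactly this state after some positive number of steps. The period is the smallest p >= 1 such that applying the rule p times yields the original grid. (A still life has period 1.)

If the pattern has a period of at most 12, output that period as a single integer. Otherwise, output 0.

Answer: 2

Derivation:
Simulating and comparing each generation to the original:
Gen 0 (original, given above): 3 live cells
Gen 1: 3 live cells, differs from original
Gen 2: 3 live cells, MATCHES original -> period = 2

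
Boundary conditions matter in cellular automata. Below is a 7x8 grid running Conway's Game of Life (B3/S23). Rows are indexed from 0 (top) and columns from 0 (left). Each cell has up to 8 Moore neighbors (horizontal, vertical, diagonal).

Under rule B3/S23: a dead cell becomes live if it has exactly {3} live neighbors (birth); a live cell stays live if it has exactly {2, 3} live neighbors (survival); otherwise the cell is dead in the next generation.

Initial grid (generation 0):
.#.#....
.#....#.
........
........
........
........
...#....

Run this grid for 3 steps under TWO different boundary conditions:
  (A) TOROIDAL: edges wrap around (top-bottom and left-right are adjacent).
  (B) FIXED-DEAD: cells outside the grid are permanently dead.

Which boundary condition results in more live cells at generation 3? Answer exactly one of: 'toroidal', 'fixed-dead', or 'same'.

Answer: same

Derivation:
Under TOROIDAL boundary, generation 3:
........
........
........
........
........
........
........
Population = 0

Under FIXED-DEAD boundary, generation 3:
........
........
........
........
........
........
........
Population = 0

Comparison: toroidal=0, fixed-dead=0 -> same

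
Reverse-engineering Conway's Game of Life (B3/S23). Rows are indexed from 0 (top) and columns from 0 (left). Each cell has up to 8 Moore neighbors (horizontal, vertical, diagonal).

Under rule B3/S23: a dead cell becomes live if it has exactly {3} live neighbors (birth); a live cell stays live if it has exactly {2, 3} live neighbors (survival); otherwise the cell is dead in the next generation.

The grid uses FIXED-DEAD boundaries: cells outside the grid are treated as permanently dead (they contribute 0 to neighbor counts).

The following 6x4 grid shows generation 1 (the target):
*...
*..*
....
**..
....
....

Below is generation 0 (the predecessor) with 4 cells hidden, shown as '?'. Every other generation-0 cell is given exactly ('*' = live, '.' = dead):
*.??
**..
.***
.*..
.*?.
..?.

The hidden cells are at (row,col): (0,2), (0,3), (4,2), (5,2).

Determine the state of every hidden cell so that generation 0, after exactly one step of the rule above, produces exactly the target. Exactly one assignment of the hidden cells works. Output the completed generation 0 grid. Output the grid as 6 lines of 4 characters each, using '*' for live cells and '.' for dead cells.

Answer: *.*.
**..
.***
.*..
.*..
....

Derivation:
Hidden generation-0 cells (in order): (0,2), (0,3), (4,2), (5,2).
A hidden cell only influences target cells in its own 3x3 neighborhood. Try each of the 2^4 = 16 assignments, step the completed generation 0 forward once under B3/S23, and compare with the target:
  (0,2)=. (0,3)=. (4,2)=. (5,2)=. -> step gives (0,1)='*' but target has '.' -> reject
  (0,2)=. (0,3)=. (4,2)=. (5,2)=* -> step gives (0,1)='*' but target has '.' -> reject
  (0,2)=. (0,3)=. (4,2)=* (5,2)=. -> step gives (0,1)='*' but target has '.' -> reject
  (0,2)=. (0,3)=. (4,2)=* (5,2)=* -> step gives (0,1)='*' but target has '.' -> reject
  (0,2)=. (0,3)=* (4,2)=. (5,2)=. -> step gives (0,1)='*' but target has '.' -> reject
  (0,2)=. (0,3)=* (4,2)=. (5,2)=* -> step gives (0,1)='*' but target has '.' -> reject
  (0,2)=. (0,3)=* (4,2)=* (5,2)=. -> step gives (0,1)='*' but target has '.' -> reject
  (0,2)=. (0,3)=* (4,2)=* (5,2)=* -> step gives (0,1)='*' but target has '.' -> reject
  (0,2)=* (0,3)=. (4,2)=. (5,2)=. -> step reproduces the target at every cell -> ACCEPT
  (0,2)=* (0,3)=. (4,2)=. (5,2)=* -> step gives (4,1)='*' but target has '.' -> reject
  (0,2)=* (0,3)=. (4,2)=* (5,2)=. -> step gives (3,1)='.' but target has '*' -> reject
  (0,2)=* (0,3)=. (4,2)=* (5,2)=* -> step gives (3,1)='.' but target has '*' -> reject
  (0,2)=* (0,3)=* (4,2)=. (5,2)=. -> step gives (0,2)='*' but target has '.' -> reject
  (0,2)=* (0,3)=* (4,2)=. (5,2)=* -> step gives (0,2)='*' but target has '.' -> reject
  (0,2)=* (0,3)=* (4,2)=* (5,2)=. -> step gives (0,2)='*' but target has '.' -> reject
  (0,2)=* (0,3)=* (4,2)=* (5,2)=* -> step gives (0,2)='*' but target has '.' -> reject
Unique solution: (0,2)=live, (0,3)=dead, (4,2)=dead, (5,2)=dead.
Check: live-neighbor counts of every cell in the completed generation 0:
2411
3553
4441
3352
2120
1110
Applying B3/S23 to generation 0 with these counts gives:
*...
*..*
....
**..
....
....
which matches the target exactly.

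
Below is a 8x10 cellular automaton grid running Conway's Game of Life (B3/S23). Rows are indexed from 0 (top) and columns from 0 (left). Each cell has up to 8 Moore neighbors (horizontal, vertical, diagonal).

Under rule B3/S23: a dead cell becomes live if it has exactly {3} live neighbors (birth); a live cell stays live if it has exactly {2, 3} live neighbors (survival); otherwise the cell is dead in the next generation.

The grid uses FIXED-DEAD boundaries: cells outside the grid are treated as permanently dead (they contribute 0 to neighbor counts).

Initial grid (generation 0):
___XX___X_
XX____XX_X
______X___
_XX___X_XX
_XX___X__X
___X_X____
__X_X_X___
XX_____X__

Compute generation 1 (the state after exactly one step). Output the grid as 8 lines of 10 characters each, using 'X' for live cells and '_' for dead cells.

Answer: _______XX_
_____XXXX_
X_X__XX__X
_XX__XX_XX
_X_X_XXXXX
_X_XXXX___
_XXXXXX___
_X________

Derivation:
Simulating step by step:
Generation 0 (given above): 26 live cells
Generation 1: 36 live cells
(generation 1 grid is the final answer)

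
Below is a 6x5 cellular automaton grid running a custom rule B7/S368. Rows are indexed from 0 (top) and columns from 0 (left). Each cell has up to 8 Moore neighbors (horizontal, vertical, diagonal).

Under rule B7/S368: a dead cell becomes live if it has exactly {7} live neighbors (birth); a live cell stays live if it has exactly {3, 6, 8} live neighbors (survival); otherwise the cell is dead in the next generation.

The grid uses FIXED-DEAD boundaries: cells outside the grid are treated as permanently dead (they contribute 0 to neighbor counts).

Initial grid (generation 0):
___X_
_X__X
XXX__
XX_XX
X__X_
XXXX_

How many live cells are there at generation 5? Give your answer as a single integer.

Simulating step by step:
Generation 0 (given above): 16 live cells
Generation 1: 4 live cells
_____
_X___
_____
___X_
_____
_XX__
Generation 2: 0 live cells
_____
_____
_____
_____
_____
_____
Generation 3: 0 live cells
_____
_____
_____
_____
_____
_____
Generation 4: 0 live cells
_____
_____
_____
_____
_____
_____
Generation 5: 0 live cells
_____
_____
_____
_____
_____
_____
Population at generation 5: 0

Answer: 0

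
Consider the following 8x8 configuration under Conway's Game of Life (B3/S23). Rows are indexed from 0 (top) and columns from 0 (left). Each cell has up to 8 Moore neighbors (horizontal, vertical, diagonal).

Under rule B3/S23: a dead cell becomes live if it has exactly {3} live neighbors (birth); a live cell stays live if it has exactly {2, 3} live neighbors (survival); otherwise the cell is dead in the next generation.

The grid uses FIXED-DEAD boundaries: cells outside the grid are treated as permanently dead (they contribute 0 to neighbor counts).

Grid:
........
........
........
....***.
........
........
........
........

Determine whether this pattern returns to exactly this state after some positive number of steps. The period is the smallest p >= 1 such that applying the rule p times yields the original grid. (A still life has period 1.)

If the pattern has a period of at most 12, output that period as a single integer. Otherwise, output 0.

Simulating and comparing each generation to the original:
Gen 0 (original, given above): 3 live cells
Gen 1: 3 live cells, differs from original
Gen 2: 3 live cells, MATCHES original -> period = 2

Answer: 2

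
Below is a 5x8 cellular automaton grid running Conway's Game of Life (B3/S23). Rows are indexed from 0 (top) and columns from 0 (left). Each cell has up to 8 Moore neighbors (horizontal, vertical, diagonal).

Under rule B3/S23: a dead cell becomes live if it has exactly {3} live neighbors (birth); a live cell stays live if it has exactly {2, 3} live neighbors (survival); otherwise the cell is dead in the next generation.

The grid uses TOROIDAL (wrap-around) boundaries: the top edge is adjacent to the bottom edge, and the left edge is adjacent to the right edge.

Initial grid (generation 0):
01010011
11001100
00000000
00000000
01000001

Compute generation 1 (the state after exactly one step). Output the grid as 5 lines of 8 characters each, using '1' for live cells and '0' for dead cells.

Answer: 01001111
11101111
00000000
00000000
00100011

Derivation:
Simulating step by step:
Generation 0 (given above): 10 live cells
Generation 1: 15 live cells
(generation 1 grid is the final answer)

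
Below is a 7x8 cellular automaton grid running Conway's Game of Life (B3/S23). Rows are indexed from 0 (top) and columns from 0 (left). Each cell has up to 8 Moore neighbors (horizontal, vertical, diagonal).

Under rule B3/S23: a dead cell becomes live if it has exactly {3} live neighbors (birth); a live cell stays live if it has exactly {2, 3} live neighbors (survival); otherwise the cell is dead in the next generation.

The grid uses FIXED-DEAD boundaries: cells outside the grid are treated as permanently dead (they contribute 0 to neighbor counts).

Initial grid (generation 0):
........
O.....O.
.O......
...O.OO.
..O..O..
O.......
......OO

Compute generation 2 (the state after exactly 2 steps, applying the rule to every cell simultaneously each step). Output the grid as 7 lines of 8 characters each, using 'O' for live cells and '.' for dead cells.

Simulating step by step:
Generation 0 (given above): 11 live cells
Generation 1: 10 live cells
........
........
.....OO.
..O.OOO.
....OOO.
......O.
........
Generation 2: 8 live cells
(generation 2 grid is the final answer)

Answer: ........
........
....O.O.
...O...O
...OO..O
......O.
........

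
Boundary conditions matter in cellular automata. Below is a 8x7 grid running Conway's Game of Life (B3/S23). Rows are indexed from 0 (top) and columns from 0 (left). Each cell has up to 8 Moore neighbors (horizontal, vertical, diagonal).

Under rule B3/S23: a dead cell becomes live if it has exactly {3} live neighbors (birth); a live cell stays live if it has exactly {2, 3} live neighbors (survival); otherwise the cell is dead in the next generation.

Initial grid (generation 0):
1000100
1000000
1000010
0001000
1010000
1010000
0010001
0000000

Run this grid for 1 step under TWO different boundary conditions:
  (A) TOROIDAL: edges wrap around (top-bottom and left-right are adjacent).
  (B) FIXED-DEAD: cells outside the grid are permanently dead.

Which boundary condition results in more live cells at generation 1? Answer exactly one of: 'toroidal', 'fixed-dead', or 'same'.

Under TOROIDAL boundary, generation 1:
0000000
1100000
0000001
0100001
0011000
1011001
0100000
0000000
Population = 12

Under FIXED-DEAD boundary, generation 1:
0000000
1100000
0000000
0100000
0011000
0011000
0100000
0000000
Population = 8

Comparison: toroidal=12, fixed-dead=8 -> toroidal

Answer: toroidal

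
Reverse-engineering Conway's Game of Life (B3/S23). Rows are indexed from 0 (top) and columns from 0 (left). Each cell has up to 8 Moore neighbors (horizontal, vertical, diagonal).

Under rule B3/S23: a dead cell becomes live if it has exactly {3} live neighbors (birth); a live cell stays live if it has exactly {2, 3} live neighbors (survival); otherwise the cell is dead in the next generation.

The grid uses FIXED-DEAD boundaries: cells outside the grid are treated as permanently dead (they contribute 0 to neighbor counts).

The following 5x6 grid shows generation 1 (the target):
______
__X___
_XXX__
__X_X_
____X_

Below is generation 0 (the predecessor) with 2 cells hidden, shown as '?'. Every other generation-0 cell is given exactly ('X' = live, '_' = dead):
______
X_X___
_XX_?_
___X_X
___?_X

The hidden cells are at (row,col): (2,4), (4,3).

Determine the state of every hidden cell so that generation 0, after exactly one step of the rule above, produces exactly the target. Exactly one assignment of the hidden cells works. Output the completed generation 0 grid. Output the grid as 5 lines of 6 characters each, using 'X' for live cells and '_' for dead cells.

Answer: ______
X_X___
_XX___
___X_X
_____X

Derivation:
Hidden generation-0 cells (in order): (2,4), (4,3).
A hidden cell only influences target cells in its own 3x3 neighborhood. Try each of the 2^2 = 4 assignments, step the completed generation 0 forward once under B3/S23, and compare with the target:
  (2,4)=_ (4,3)=_ -> step reproduces the target at every cell -> ACCEPT
  (2,4)=_ (4,3)=X -> step gives (3,2)='_' but target has 'X' -> reject
  (2,4)=X (4,3)=_ -> step gives (1,3)='X' but target has '_' -> reject
  (2,4)=X (4,3)=X -> step gives (1,3)='X' but target has '_' -> reject
Unique solution: (2,4)=dead, (4,3)=dead.
Check: live-neighbor counts of every cell in the completed generation 0:
121100
142200
233321
123131
001131
Applying B3/S23 to generation 0 with these counts gives:
______
__X___
_XXX__
__X_X_
____X_
which matches the target exactly.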